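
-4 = -4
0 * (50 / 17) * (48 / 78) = 0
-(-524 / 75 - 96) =7724 / 75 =102.99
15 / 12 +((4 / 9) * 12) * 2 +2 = 13.92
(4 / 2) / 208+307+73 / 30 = 482731 / 1560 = 309.44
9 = 9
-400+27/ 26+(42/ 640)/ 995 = -1651381327/ 4139200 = -398.96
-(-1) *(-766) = -766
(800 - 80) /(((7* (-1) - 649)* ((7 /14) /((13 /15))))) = -78 /41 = -1.90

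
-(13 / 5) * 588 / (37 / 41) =-313404 / 185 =-1694.08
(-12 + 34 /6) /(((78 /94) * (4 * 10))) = -893 /4680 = -0.19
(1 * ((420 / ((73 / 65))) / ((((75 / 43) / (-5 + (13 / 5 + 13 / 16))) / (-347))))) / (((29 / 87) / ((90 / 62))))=514354.17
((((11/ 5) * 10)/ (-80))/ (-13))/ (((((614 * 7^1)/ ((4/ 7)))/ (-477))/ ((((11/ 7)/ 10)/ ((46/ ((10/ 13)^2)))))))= -57717/ 21283859324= -0.00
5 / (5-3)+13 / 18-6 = -25 / 9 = -2.78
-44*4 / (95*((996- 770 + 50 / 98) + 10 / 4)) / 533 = -17248 / 1136401305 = -0.00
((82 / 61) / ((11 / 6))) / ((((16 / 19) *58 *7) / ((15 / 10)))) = 7011 / 2179408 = 0.00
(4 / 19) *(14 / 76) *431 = 6034 / 361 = 16.71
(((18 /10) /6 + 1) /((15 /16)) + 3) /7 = 47 /75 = 0.63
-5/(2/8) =-20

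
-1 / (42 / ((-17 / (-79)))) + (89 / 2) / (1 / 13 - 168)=-978287 / 3621597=-0.27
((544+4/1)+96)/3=644/3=214.67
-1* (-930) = 930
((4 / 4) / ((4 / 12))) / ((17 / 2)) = 6 / 17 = 0.35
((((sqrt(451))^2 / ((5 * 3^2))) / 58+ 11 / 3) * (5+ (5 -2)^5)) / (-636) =-310651 / 207495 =-1.50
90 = 90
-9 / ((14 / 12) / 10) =-540 / 7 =-77.14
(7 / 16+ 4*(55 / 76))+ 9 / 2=7.83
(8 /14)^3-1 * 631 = -216369 /343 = -630.81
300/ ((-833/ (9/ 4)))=-675/ 833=-0.81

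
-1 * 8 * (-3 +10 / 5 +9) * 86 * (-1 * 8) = 44032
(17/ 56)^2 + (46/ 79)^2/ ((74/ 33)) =176225317/ 724155712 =0.24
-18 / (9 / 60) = -120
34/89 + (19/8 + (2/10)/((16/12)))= 10349/3560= 2.91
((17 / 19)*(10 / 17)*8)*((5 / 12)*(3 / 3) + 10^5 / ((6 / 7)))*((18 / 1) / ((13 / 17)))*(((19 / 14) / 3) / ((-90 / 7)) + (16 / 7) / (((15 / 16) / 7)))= 196931517.54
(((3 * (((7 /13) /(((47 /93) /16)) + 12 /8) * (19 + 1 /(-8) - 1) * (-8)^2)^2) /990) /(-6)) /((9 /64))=-32146343680 /19881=-1616937.96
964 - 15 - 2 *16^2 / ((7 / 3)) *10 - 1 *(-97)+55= -7653 / 7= -1093.29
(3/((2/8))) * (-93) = -1116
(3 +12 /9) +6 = 31 /3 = 10.33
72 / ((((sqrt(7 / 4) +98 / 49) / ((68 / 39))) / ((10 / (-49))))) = -7.71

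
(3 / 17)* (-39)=-117 / 17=-6.88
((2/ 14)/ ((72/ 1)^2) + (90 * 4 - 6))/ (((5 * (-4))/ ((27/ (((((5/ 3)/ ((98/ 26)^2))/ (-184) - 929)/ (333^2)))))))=11237682345809913/ 197000456480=57043.94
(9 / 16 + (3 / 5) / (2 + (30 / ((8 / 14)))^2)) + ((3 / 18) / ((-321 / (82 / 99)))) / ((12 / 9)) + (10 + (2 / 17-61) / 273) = 2399203852763 / 232045173360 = 10.34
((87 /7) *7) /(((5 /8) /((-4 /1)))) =-2784 /5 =-556.80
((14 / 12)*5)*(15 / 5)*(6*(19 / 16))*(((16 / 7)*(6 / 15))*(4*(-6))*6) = -16416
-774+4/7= -5414/7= -773.43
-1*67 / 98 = -67 / 98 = -0.68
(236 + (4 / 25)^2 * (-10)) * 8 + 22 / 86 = 10138367 / 5375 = 1886.21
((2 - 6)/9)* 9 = -4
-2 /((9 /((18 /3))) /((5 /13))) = -0.51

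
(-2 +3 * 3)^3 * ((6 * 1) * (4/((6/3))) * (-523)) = -2152668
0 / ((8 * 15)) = 0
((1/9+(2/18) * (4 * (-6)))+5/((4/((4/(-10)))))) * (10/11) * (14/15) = -2.59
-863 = -863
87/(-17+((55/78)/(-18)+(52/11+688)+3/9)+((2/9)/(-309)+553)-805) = 15377076/74944813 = 0.21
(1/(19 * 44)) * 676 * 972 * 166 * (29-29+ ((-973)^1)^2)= 25815868375752/209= 123520901319.39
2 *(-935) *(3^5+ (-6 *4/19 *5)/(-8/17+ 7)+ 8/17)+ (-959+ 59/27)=-8625687592/18981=-454438.00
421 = 421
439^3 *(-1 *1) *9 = -761440671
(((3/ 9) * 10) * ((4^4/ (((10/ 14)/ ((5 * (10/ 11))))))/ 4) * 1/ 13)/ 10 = 4480/ 429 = 10.44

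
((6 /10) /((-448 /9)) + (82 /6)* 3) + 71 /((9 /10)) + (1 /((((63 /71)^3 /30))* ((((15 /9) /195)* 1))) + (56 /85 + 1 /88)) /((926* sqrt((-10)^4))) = 192327900163067 /1603653282000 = 119.93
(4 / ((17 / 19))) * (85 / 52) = 95 / 13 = 7.31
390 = 390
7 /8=0.88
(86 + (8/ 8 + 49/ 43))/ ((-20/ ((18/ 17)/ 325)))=-3411/ 237575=-0.01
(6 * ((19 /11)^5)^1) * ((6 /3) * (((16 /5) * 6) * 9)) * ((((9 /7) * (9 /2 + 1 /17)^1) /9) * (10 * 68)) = 15916760547840 /1127357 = 14118651.45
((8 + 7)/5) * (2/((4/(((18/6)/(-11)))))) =-0.41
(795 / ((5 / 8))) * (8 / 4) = 2544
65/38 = 1.71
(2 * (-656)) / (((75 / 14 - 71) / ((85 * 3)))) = 4683840 / 919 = 5096.67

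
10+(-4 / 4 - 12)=-3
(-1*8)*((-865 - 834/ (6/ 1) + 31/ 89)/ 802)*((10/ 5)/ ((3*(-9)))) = -79400/ 107067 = -0.74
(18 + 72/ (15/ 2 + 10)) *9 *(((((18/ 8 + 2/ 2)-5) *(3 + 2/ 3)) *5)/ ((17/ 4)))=-25542/ 17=-1502.47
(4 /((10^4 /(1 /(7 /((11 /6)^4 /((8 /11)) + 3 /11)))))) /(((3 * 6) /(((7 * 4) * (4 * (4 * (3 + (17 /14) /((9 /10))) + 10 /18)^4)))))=7283001898617653 /12476345112000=583.74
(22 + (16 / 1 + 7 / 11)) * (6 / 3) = 77.27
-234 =-234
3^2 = 9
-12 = -12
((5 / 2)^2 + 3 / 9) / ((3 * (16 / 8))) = 79 / 72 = 1.10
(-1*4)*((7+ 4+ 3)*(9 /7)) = -72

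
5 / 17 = 0.29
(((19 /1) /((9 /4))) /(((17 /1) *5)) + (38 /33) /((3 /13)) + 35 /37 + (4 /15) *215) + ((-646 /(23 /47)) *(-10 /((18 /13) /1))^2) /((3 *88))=-152709849337 /773405820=-197.45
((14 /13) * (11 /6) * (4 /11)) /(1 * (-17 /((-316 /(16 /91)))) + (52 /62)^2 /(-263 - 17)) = 148801240 /1439751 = 103.35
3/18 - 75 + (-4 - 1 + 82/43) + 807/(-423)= -968069/12126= -79.83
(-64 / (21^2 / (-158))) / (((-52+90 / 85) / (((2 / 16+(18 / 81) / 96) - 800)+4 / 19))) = 359.94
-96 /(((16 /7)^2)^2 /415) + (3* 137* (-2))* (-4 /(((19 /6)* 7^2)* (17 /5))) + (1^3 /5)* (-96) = -238655544291 /162068480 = -1472.56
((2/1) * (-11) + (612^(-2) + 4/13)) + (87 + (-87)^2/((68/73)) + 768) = 43621294513/4869072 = 8958.85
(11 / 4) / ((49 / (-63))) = -99 / 28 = -3.54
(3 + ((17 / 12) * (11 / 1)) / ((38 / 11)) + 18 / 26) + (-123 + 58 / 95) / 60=913423 / 148200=6.16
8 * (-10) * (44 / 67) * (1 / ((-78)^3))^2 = -0.00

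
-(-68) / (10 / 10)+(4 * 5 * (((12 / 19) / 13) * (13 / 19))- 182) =-40914 / 361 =-113.34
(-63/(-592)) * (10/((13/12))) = 945/962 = 0.98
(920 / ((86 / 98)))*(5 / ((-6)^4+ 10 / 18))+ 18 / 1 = 1580058 / 71681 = 22.04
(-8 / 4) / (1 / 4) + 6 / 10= -37 / 5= -7.40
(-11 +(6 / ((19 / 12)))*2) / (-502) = 65 / 9538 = 0.01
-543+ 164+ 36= -343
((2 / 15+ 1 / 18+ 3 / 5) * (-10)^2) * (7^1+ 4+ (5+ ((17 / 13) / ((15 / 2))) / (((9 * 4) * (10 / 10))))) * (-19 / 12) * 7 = -530479411 / 37908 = -13993.86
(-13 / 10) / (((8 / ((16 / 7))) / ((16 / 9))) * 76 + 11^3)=-52 / 59225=-0.00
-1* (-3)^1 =3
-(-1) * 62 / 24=31 / 12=2.58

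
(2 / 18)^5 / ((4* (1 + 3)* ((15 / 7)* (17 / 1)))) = 7 / 240919920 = 0.00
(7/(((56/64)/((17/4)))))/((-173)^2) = 0.00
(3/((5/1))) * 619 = 1857/5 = 371.40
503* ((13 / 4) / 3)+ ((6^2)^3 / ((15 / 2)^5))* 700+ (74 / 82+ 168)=128539619 / 61500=2090.08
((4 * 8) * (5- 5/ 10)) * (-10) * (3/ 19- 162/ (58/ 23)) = 50846400/ 551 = 92280.22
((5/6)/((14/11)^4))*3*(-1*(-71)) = 5197555/76832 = 67.65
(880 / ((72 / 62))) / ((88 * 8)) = 155 / 144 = 1.08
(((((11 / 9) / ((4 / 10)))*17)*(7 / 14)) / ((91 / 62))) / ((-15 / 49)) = -40579 / 702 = -57.80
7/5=1.40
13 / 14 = 0.93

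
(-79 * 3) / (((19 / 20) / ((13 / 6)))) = -540.53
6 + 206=212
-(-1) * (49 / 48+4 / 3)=113 / 48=2.35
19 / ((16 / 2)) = 19 / 8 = 2.38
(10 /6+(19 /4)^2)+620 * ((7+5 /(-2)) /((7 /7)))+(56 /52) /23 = 40390489 /14352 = 2814.28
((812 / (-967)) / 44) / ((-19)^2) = -203 / 3839957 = -0.00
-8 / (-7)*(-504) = -576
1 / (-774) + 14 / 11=10825 / 8514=1.27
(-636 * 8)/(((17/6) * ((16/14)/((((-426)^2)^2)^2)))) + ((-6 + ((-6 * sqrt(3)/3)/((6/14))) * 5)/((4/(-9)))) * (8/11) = -318695465344435755828035796/187 + 420 * sqrt(3)/11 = -1704253825371314202288895.00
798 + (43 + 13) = 854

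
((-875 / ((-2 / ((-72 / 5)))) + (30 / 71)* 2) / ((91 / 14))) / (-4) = 223620 / 923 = 242.28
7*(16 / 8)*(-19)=-266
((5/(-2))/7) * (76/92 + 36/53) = -9175/17066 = -0.54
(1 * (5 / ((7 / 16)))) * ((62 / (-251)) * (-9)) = 44640 / 1757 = 25.41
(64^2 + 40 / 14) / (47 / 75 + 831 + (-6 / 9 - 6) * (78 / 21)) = 537975 / 105901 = 5.08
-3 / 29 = -0.10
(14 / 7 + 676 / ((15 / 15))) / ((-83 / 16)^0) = 678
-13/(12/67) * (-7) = 508.08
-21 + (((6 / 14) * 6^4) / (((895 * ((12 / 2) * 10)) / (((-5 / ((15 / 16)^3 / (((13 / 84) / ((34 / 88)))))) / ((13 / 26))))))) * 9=-1999201791 / 93191875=-21.45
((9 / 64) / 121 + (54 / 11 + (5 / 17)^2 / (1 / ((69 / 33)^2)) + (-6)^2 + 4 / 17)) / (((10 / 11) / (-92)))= -2137408239 / 508640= -4202.20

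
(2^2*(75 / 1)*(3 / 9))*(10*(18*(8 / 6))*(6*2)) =288000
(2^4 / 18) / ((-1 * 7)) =-8 / 63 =-0.13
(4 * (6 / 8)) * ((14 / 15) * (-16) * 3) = -672 / 5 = -134.40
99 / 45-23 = -104 / 5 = -20.80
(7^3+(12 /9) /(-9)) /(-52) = -9257 /1404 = -6.59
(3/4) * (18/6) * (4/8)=1.12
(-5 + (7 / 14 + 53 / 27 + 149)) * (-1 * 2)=-7909 / 27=-292.93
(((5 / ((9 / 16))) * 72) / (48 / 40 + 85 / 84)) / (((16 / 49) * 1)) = 823200 / 929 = 886.11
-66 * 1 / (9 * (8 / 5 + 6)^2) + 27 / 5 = 5.27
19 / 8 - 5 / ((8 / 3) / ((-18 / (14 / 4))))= 673 / 56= 12.02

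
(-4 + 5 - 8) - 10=-17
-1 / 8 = -0.12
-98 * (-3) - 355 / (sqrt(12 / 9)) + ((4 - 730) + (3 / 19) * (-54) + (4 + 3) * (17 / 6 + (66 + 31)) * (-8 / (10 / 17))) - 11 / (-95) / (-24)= -1511589 / 152 - 355 * sqrt(3) / 2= -10252.10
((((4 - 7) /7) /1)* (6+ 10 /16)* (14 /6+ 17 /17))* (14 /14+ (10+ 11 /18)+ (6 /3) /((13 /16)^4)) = -2207064425 /14394744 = -153.32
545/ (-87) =-545/ 87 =-6.26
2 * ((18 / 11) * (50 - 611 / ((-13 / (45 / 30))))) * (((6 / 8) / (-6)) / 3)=-723 / 44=-16.43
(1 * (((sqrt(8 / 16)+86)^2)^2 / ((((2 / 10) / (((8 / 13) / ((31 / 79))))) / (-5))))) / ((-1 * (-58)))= -432311733575 / 11687 - 10050364200 * sqrt(2) / 11687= -38206990.24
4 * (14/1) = 56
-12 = -12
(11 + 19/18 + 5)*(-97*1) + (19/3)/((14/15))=-103799/63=-1647.60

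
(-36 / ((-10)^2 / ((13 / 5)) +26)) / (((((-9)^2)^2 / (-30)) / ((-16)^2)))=66560 / 101817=0.65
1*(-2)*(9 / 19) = -18 / 19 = -0.95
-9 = -9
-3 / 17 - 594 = -594.18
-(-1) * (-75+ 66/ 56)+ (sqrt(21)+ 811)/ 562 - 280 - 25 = -2969213/ 7868+ sqrt(21)/ 562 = -377.37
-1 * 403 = -403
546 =546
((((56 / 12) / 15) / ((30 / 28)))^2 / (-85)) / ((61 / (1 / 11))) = -38416 / 25986571875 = -0.00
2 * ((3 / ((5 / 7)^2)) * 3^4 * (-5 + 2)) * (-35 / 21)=23814 / 5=4762.80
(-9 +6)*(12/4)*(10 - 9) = -9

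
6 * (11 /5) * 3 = 198 /5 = 39.60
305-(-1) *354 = 659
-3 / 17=-0.18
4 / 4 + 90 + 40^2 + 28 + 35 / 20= 6883 / 4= 1720.75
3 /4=0.75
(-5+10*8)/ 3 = 25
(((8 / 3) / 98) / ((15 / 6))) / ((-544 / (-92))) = 23 / 12495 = 0.00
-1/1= -1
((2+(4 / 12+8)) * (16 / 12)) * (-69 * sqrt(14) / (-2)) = 1426 * sqrt(14) / 3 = 1778.53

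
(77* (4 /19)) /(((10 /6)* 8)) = 231 /190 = 1.22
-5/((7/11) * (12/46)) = -1265/42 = -30.12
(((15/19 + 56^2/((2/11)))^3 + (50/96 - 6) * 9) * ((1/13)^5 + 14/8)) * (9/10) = 2634781619832904706057523/325977431936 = 8082711751500.02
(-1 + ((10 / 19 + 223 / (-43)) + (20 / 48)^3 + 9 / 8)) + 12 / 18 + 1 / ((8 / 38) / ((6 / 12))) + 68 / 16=3994301 / 1411776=2.83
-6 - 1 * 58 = -64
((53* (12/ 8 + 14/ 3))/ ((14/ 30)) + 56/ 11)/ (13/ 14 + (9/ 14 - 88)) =-108639/ 13310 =-8.16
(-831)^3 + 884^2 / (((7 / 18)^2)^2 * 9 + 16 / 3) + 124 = -37067151730019 / 64609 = -573714989.09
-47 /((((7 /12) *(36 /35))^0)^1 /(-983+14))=45543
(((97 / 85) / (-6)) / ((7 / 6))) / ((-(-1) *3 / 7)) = -97 / 255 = -0.38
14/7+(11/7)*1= 25/7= 3.57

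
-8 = -8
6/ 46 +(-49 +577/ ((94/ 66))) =385115/ 1081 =356.26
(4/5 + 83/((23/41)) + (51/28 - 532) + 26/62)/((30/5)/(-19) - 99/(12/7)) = 722602091/110126415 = 6.56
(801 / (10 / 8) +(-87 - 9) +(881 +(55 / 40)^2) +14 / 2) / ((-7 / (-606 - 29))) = 58305827 / 448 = 130146.94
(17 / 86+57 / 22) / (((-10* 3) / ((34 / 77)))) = -22423 / 546315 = -0.04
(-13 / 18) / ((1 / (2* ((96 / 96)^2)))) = -13 / 9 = -1.44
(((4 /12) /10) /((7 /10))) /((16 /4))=1 /84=0.01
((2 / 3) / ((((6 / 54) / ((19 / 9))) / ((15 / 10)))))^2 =361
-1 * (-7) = 7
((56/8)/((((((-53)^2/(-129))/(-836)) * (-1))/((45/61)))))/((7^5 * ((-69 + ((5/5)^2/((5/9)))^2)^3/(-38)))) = -13340078125/8463021081903976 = -0.00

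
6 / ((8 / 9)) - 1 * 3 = 15 / 4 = 3.75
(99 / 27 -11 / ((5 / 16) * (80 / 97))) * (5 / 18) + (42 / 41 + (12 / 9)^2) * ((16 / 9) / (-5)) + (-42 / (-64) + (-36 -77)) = -65982751 / 531360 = -124.18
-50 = -50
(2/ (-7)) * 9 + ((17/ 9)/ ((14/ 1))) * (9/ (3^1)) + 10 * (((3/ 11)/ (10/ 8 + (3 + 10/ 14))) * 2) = -9797/ 9174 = -1.07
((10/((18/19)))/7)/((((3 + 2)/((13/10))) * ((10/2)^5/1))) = 247/1968750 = 0.00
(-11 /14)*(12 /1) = -66 /7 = -9.43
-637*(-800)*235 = 119756000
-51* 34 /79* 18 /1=-31212 /79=-395.09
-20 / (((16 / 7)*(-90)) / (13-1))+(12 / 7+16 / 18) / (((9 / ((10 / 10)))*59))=78385 / 66906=1.17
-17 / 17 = -1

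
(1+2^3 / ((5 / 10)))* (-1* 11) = -187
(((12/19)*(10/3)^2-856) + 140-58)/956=-21859/27246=-0.80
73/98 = 0.74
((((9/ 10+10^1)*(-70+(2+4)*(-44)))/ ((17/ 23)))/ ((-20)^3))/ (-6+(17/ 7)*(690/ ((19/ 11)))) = 55682977/ 87197760000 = 0.00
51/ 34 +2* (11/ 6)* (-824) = -18119/ 6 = -3019.83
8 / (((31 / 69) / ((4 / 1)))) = 2208 / 31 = 71.23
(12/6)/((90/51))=17/15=1.13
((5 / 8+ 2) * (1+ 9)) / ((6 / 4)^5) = 280 / 81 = 3.46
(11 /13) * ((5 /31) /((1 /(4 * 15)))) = 3300 /403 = 8.19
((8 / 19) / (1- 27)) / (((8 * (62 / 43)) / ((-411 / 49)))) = 0.01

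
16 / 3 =5.33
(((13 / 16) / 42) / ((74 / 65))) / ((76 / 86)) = 36335 / 1889664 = 0.02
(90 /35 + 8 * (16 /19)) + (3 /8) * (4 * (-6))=41 /133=0.31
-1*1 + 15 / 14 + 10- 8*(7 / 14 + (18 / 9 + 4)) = -587 / 14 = -41.93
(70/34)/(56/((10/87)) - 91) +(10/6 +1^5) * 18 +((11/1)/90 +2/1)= 50.13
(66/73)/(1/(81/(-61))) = -5346/4453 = -1.20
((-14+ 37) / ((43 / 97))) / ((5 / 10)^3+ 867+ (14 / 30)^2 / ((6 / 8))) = 12047400 / 201413849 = 0.06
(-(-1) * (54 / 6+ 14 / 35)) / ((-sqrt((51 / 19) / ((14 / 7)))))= -47 * sqrt(1938) / 255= -8.11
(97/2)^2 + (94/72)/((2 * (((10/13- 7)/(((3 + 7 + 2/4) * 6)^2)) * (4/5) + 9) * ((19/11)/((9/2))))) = 20496669169/8712944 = 2352.44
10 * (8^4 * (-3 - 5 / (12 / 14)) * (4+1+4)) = -3256320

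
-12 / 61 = -0.20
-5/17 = -0.29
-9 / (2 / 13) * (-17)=1989 / 2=994.50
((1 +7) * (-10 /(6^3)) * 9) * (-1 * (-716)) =-7160 /3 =-2386.67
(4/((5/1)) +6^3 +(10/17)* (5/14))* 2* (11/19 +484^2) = 229880572350/2261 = 101672079.77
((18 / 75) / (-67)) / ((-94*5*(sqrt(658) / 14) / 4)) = 12*sqrt(658) / 18500375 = 0.00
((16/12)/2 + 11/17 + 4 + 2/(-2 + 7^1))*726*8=33185.32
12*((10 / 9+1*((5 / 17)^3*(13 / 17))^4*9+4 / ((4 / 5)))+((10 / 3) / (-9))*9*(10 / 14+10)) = -363012475577936752930760 / 1021885029389004238101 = -355.24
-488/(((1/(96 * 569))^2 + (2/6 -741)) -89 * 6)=23870251008/62349617387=0.38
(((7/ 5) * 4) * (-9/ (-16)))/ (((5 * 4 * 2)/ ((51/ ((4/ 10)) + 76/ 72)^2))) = 1301.46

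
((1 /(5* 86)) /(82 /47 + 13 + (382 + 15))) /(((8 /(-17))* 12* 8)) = -799 /6390804480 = -0.00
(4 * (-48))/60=-16/5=-3.20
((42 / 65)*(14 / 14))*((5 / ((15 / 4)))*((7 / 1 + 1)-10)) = -112 / 65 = -1.72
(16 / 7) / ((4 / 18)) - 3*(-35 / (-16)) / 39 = 14731 / 1456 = 10.12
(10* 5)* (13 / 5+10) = 630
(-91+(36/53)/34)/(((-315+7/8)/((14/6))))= 655784/970377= 0.68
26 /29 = 0.90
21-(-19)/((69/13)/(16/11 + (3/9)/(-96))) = 5725891/218592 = 26.19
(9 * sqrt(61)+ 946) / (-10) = -473 / 5 - 9 * sqrt(61) / 10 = -101.63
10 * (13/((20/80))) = 520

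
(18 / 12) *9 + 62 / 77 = 2203 / 154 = 14.31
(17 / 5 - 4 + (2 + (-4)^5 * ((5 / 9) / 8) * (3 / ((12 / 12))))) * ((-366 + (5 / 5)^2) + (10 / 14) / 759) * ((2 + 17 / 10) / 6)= 1036814666 / 21735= 47702.54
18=18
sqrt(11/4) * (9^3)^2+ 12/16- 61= -241/4+ 531441 * sqrt(11)/2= 881234.95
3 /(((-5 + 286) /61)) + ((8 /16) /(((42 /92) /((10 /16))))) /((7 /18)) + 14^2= 10927709 /55076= 198.41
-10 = -10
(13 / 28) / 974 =13 / 27272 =0.00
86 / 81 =1.06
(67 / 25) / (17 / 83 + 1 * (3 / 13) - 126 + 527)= 72293 / 10828725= 0.01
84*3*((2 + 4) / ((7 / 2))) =432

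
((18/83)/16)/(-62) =-9/41168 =-0.00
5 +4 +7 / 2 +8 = 41 / 2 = 20.50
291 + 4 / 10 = 1457 / 5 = 291.40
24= 24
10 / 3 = 3.33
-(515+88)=-603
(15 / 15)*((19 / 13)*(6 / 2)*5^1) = 285 / 13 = 21.92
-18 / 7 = -2.57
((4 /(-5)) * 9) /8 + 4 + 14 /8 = 97 /20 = 4.85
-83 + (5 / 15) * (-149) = -398 / 3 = -132.67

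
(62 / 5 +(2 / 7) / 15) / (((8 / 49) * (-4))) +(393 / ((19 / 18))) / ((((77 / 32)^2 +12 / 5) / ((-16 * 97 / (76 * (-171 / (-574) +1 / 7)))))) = -488352630045749 / 229792001340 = -2125.19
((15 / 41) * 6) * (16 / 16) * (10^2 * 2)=18000 / 41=439.02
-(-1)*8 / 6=4 / 3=1.33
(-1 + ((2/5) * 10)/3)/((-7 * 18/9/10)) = -5/21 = -0.24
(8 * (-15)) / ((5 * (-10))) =12 / 5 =2.40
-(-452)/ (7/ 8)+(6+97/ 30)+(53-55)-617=-19571/ 210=-93.20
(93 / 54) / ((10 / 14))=217 / 90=2.41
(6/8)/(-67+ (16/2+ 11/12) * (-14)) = -9/2302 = -0.00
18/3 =6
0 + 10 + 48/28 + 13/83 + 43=31880/581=54.87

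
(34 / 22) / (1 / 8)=136 / 11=12.36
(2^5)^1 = 32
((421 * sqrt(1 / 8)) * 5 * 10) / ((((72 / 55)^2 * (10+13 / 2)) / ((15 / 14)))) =14471875 * sqrt(2) / 72576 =282.00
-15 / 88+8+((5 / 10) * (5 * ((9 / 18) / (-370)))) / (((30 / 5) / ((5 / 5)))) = 7.83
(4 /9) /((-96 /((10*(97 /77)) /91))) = -485 /756756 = -0.00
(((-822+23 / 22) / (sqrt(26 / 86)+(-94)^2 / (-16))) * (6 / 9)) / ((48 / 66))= 36122 * sqrt(559) / 629478225+1715560207 / 1258956450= 1.36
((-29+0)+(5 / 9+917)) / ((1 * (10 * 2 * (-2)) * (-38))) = 0.58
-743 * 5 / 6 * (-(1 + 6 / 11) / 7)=63155 / 462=136.70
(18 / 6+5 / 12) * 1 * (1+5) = 41 / 2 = 20.50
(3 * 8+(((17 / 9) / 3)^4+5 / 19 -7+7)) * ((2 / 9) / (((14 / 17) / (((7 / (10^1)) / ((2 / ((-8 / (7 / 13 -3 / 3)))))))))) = 10898889040 / 272629233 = 39.98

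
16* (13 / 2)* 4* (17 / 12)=1768 / 3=589.33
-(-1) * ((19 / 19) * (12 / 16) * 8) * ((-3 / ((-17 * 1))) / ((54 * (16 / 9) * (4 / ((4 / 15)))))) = 1 / 1360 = 0.00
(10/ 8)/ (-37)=-5/ 148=-0.03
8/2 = 4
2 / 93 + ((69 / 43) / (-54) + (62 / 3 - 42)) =-512069 / 23994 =-21.34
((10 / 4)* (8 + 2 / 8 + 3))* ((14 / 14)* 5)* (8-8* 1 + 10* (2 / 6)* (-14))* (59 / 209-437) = 598985625 / 209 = 2865959.93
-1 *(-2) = 2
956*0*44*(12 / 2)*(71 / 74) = 0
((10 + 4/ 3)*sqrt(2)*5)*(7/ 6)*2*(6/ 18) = 1190*sqrt(2)/ 27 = 62.33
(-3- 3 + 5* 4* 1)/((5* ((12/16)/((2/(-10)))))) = -56/75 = -0.75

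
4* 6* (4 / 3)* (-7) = -224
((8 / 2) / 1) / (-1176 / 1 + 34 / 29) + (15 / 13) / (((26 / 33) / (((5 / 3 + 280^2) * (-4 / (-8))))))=661108294667 / 11515660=57409.50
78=78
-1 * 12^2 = -144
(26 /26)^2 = 1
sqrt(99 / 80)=3 * sqrt(55) / 20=1.11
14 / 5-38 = -176 / 5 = -35.20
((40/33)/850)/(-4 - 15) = -4/53295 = -0.00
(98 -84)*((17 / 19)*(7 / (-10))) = -833 / 95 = -8.77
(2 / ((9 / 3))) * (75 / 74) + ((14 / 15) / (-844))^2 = 1001724313 / 1482549300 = 0.68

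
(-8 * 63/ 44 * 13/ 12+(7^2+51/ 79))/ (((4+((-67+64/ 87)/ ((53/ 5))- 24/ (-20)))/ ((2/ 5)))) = -298410087/ 21063691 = -14.17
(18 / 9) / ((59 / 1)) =2 / 59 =0.03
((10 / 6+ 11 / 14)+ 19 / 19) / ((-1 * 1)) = -145 / 42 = -3.45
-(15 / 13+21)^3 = -23887872 / 2197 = -10872.95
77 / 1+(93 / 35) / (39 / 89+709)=77.00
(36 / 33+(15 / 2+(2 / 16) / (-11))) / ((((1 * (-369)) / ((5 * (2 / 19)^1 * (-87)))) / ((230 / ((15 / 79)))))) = 198916075 / 154242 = 1289.64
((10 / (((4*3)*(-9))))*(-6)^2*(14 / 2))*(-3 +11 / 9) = 1120 / 27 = 41.48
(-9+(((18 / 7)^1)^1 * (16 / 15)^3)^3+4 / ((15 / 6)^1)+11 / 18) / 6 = 3.93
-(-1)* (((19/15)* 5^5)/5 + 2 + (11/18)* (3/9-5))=21352/27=790.81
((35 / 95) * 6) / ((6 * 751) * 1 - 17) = 42 / 85291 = 0.00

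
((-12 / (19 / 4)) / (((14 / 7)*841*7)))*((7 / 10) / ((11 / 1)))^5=-7203 / 32167924112500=-0.00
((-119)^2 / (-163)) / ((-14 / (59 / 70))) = 17051 / 3260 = 5.23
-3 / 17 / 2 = -3 / 34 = -0.09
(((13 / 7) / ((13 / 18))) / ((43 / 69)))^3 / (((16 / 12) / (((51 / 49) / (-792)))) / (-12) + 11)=97709088888 / 132891100573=0.74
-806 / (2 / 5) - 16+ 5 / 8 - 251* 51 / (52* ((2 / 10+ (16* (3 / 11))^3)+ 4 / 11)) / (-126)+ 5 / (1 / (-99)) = -2525.35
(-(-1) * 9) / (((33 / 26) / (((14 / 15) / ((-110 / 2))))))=-364 / 3025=-0.12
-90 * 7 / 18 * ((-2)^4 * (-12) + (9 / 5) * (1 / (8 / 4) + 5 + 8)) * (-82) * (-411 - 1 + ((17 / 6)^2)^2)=72263996623 / 432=167277769.96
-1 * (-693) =693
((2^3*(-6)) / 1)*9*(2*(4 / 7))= -3456 / 7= -493.71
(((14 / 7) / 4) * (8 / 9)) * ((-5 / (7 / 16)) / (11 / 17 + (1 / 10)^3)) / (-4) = 1360000 / 694071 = 1.96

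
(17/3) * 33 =187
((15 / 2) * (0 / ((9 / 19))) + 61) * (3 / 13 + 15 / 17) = 15006 / 221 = 67.90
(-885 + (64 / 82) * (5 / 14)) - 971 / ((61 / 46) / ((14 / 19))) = -473755473 / 332633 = -1424.26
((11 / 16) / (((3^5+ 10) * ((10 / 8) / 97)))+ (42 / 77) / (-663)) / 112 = 234887 / 125245120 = 0.00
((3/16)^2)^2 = 81/65536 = 0.00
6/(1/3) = 18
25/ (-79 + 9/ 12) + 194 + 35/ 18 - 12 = 1034543/ 5634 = 183.62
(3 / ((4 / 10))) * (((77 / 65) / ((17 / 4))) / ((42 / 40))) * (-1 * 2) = -880 / 221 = -3.98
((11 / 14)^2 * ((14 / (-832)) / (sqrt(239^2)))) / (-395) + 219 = 240818847481 / 1099629440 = 219.00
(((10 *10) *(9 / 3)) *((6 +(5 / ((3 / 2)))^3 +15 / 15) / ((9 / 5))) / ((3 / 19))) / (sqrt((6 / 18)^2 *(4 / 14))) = 260888.22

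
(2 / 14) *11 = 1.57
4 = 4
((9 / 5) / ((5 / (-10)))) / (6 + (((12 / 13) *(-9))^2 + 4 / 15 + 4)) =-4563 / 100493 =-0.05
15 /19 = 0.79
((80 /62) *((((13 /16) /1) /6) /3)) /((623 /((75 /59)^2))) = 40625 /268914212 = 0.00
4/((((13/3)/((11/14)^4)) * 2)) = 43923/249704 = 0.18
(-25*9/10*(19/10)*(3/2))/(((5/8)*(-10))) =513/50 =10.26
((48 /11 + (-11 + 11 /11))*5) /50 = -0.56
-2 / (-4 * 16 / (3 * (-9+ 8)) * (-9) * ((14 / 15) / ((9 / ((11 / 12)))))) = 135 / 1232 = 0.11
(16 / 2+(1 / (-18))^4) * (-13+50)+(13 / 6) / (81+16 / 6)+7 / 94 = 366691682185 / 1238401872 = 296.10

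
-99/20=-4.95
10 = 10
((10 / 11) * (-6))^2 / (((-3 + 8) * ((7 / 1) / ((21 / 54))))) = 40 / 121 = 0.33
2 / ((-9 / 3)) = -2 / 3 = -0.67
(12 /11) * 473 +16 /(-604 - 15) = 319388 /619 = 515.97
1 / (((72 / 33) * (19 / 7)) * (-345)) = -77 / 157320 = -0.00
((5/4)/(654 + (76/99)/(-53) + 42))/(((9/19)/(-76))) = -1052315/3651836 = -0.29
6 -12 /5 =18 /5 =3.60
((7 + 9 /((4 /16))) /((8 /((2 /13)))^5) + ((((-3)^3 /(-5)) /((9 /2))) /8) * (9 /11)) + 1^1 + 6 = 148944931901 /20911221760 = 7.12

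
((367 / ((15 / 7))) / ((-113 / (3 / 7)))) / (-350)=367 / 197750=0.00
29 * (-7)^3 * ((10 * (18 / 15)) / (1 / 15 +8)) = -1790460 / 121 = -14797.19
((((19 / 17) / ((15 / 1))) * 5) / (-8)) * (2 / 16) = -19 / 3264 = -0.01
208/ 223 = 0.93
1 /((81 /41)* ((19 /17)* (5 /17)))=11849 /7695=1.54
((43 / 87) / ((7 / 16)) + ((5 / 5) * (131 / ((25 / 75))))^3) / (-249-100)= -36965361001 / 212541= -173921.08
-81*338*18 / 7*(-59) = 4153633.71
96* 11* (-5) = -5280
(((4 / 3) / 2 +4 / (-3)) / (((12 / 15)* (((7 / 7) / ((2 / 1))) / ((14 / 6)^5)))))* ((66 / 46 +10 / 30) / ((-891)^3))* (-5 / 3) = -51261350 / 106740930867813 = -0.00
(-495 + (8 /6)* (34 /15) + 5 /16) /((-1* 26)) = 18.91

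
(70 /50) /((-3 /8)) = -56 /15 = -3.73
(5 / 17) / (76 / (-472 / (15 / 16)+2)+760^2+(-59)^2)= 18805 / 37152566207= 0.00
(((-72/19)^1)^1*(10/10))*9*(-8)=5184/19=272.84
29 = 29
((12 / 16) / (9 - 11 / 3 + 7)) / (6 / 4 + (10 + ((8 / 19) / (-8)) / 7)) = 399 / 75406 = 0.01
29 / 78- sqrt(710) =-26.27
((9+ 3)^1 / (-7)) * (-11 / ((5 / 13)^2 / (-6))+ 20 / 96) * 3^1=-803463 / 350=-2295.61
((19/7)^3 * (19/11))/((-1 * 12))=-2.88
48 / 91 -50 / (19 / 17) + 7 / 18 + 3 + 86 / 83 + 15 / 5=-95018575 / 2583126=-36.78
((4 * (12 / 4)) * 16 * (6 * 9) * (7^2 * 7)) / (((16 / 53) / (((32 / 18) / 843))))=6980736 / 281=24842.48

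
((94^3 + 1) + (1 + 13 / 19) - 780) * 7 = 110364289 / 19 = 5808646.79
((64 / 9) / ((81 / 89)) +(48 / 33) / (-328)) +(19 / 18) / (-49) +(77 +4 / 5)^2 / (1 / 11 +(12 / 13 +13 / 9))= 449625932852281 / 182044932300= 2469.86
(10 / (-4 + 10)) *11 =55 / 3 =18.33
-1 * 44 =-44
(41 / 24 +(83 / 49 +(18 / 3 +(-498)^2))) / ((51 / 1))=291663761 / 59976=4863.01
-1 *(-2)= 2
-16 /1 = -16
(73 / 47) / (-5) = -73 / 235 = -0.31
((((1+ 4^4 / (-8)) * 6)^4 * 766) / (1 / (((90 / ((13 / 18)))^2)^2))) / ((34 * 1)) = 3157261901396064622080000 / 485537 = 6502618546879155702.00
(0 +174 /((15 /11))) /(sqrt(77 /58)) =110.74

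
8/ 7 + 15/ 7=23/ 7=3.29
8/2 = 4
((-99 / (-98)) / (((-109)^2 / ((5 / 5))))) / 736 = 99 / 856952768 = 0.00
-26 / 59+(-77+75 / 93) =-140164 / 1829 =-76.63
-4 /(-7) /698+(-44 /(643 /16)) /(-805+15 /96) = 88156834 /40457215995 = 0.00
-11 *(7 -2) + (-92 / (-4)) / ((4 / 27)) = 401 / 4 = 100.25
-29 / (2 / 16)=-232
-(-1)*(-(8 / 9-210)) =1882 / 9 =209.11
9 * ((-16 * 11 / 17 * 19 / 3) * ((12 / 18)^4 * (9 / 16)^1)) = -65.57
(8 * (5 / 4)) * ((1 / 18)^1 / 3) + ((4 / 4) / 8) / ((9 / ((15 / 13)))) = 565 / 2808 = 0.20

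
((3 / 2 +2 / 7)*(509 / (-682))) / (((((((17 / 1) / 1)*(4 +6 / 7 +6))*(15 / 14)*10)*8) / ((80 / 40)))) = -3563 / 21147456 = -0.00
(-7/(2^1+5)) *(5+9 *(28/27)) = -43/3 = -14.33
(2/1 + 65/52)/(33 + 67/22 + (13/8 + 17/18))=0.08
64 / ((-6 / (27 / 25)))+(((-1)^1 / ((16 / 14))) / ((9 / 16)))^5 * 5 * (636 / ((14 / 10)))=-10185908704 / 492075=-20699.91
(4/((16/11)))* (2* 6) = 33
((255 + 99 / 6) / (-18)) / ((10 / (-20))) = 181 / 6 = 30.17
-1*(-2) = 2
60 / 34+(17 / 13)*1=679 / 221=3.07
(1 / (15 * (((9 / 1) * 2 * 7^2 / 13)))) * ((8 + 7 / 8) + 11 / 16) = 221 / 23520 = 0.01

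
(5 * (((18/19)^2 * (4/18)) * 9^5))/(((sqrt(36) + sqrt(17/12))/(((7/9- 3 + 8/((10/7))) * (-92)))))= -25032996864/7885 + 695361024 * sqrt(51)/7885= -2544974.75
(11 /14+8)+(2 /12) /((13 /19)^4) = 5725628 /599781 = 9.55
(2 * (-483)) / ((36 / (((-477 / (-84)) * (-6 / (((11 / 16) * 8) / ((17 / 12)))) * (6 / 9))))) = 20723 / 132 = 156.99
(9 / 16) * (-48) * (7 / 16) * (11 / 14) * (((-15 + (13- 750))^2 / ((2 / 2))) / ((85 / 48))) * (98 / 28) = -881762112 / 85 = -10373671.91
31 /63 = 0.49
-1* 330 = -330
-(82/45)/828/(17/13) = -533/316710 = -0.00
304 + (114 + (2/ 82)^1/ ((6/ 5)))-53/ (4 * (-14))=2885843/ 6888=418.97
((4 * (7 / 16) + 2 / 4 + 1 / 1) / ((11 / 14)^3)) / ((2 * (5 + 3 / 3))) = 4459 / 7986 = 0.56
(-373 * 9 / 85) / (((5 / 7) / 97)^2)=-1547714637 / 2125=-728336.30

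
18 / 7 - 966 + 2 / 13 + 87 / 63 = -262597 / 273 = -961.89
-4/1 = -4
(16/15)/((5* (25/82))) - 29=-53063/1875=-28.30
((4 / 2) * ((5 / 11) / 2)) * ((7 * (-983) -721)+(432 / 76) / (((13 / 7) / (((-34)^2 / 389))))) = -3647745150 / 1056913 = -3451.32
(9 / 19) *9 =81 / 19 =4.26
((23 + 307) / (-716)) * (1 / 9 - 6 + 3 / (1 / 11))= -6710 / 537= -12.50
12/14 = 6/7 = 0.86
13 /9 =1.44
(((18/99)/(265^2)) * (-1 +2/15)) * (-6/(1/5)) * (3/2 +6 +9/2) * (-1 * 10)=-1248/154495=-0.01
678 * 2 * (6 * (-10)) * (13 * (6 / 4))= -1586520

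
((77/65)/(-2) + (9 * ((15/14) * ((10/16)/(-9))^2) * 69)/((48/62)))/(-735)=-4965221/1027353600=-0.00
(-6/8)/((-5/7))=21/20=1.05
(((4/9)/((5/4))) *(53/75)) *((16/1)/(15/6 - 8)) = -27136/37125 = -0.73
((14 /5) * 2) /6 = 14 /15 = 0.93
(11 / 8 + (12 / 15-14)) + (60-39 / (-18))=6041 / 120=50.34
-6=-6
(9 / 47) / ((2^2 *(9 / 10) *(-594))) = -5 / 55836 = -0.00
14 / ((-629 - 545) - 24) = -7 / 599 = -0.01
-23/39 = -0.59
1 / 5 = 0.20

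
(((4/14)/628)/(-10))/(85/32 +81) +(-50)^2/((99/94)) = 3456877024208/1456301385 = 2373.74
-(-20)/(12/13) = 65/3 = 21.67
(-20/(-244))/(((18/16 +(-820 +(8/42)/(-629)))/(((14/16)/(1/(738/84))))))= -0.00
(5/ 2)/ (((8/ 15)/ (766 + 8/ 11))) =316275/ 88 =3594.03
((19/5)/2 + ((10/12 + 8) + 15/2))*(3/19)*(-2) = -547/95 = -5.76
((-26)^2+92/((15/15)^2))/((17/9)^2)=62208/289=215.25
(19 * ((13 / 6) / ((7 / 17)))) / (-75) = -4199 / 3150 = -1.33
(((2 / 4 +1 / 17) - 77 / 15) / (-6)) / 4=2333 / 12240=0.19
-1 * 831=-831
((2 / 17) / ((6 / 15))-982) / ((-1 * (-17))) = -16689 / 289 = -57.75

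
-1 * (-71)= 71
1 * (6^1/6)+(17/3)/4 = 29/12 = 2.42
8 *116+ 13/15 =13933/15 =928.87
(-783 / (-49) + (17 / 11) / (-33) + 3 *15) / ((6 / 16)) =8670488 / 53361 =162.49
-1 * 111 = -111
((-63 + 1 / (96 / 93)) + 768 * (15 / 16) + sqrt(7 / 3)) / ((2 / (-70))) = -23082.37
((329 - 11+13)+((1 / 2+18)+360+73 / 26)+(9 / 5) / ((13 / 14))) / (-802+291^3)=46426 / 1601688985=0.00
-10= -10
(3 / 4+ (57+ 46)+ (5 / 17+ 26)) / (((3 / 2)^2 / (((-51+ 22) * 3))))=-256447 / 51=-5028.37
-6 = -6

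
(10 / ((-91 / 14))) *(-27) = 540 / 13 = 41.54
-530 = -530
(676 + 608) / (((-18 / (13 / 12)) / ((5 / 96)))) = -6955 / 1728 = -4.02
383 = 383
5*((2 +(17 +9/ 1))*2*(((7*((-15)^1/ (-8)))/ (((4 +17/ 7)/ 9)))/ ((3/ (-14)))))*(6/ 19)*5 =-720300/ 19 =-37910.53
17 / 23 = 0.74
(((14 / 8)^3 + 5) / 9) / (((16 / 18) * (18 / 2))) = 221 / 1536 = 0.14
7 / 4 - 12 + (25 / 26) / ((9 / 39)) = -6.08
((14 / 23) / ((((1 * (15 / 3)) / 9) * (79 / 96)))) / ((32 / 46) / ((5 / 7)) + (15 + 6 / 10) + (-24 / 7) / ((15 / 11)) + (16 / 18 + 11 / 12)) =3048192 / 36322067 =0.08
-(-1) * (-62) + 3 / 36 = -743 / 12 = -61.92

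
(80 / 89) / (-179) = -80 / 15931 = -0.01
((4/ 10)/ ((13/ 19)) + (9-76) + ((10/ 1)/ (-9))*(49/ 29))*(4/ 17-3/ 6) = 1158587/ 64090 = 18.08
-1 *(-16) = 16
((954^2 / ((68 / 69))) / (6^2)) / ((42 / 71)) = 41283873 / 952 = 43365.41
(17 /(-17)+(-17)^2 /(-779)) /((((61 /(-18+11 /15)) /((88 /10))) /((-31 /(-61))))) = 125766256 /72466475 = 1.74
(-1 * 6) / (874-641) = -6 / 233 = -0.03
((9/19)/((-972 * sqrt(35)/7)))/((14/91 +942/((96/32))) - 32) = -13 * sqrt(35)/37633680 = -0.00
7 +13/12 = 97/12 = 8.08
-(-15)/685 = 0.02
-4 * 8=-32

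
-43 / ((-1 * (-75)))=-43 / 75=-0.57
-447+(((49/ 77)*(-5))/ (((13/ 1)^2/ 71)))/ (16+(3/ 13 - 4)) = -10165924/ 22737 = -447.11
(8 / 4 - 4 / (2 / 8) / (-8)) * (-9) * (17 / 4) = -153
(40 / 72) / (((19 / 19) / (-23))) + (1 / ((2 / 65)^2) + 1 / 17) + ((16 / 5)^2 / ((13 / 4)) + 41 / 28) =364833454 / 348075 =1048.15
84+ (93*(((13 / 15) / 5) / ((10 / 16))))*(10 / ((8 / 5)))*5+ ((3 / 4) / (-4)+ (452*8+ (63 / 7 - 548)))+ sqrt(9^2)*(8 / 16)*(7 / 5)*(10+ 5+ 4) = 326921 / 80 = 4086.51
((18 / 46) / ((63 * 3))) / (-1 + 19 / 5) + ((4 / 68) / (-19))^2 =528407 / 705472698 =0.00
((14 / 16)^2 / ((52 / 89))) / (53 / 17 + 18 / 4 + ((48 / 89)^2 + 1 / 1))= 587239177 / 3992250496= 0.15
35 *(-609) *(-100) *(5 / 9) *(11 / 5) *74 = 578347000 / 3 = 192782333.33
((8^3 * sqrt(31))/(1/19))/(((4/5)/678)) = 45903321.93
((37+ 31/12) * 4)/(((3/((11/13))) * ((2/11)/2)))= 57475/117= 491.24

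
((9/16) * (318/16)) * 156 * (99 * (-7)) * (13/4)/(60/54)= -4525049529/1280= -3535194.94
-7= -7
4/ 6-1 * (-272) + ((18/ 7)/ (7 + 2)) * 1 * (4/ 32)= 22907/ 84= 272.70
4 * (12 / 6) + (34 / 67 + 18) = 1776 / 67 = 26.51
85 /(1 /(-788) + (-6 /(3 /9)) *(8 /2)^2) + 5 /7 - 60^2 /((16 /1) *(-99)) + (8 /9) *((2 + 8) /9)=3.68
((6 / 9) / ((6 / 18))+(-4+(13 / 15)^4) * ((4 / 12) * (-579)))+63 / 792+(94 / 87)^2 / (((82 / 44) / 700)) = 169539352666831 / 153612855000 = 1103.68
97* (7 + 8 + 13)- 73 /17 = 46099 /17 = 2711.71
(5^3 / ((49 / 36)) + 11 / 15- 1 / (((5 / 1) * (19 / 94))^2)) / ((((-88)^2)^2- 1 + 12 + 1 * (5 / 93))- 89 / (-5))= 3766856593 / 2466363796023365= 0.00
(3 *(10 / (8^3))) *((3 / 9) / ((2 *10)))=1 / 1024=0.00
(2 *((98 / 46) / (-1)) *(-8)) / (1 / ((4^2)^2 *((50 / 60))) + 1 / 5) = 501760 / 3013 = 166.53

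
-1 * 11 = -11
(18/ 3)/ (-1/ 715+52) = 0.12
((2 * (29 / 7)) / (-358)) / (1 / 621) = -18009 / 1253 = -14.37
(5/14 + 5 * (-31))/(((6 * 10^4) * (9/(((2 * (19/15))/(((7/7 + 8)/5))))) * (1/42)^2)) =-57589/81000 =-0.71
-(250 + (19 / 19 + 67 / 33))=-8350 / 33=-253.03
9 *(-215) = -1935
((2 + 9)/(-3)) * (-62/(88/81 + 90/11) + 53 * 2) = -4510583/12387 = -364.14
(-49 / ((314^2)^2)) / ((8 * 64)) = -49 / 4977239662592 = -0.00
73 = 73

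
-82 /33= -2.48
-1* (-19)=19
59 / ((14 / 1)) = 4.21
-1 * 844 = -844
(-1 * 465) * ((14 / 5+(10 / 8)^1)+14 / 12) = -9703 / 4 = -2425.75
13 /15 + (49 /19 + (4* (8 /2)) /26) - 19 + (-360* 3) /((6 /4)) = -2722949 /3705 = -734.94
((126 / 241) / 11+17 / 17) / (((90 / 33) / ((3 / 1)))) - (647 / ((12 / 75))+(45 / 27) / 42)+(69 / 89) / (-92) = -54627747521 / 13512870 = -4042.65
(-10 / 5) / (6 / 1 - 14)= 1 / 4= 0.25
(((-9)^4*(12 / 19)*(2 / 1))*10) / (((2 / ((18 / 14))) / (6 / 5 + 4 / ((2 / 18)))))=263594736 / 133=1981915.31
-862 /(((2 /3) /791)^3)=-5759310389427 /4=-1439827597356.75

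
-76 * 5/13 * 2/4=-190/13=-14.62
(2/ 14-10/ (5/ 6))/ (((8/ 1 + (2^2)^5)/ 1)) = -83/ 7224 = -0.01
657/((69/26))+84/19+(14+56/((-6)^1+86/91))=556974/2185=254.91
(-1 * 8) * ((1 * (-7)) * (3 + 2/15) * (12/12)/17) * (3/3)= 2632/255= 10.32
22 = 22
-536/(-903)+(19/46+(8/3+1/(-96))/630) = 4030861/3987648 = 1.01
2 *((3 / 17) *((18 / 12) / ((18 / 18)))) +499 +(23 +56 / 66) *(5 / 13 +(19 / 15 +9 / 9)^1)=5596633 / 9945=562.76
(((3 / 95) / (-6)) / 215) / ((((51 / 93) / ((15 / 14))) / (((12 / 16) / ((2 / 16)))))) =-0.00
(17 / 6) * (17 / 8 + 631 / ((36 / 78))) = 558671 / 144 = 3879.66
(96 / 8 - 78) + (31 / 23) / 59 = -89531 / 1357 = -65.98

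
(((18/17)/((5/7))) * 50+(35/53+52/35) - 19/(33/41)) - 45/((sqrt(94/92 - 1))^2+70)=174351735346/3351949755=52.02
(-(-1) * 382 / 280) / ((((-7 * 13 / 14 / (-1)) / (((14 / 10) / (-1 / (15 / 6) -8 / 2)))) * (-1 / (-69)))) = -13179 / 2860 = -4.61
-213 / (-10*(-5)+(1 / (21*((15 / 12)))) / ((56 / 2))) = -156555 / 36751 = -4.26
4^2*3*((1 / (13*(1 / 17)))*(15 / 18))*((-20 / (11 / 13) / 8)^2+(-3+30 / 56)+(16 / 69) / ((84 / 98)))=779196700 / 2279277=341.86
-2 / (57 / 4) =-8 / 57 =-0.14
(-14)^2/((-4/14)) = -686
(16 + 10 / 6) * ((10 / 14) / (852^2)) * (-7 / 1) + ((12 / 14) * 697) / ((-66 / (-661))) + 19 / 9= 1003662918283 / 167683824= 5985.45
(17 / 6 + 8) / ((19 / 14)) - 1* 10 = -115 / 57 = -2.02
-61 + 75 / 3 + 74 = 38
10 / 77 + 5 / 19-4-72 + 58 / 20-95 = -2453553 / 14630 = -167.71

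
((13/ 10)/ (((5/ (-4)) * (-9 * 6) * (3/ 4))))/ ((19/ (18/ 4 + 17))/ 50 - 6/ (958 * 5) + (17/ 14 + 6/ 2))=0.01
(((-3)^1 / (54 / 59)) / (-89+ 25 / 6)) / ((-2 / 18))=-177 / 509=-0.35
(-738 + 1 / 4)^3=-25698491351 / 64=-401538927.36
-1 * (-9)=9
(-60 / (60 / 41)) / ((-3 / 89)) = 3649 / 3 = 1216.33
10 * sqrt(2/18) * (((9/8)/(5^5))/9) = 1/7500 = 0.00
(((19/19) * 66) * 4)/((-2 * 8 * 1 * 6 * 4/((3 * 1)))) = -2.06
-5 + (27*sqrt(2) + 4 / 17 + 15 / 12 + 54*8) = 27*sqrt(2) + 29137 / 68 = 466.67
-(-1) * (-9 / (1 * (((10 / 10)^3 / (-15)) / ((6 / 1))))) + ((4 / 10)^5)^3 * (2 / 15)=370788574284286 / 457763671875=810.00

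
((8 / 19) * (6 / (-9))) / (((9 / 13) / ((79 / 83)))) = -16432 / 42579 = -0.39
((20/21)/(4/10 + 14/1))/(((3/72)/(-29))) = -2900/63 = -46.03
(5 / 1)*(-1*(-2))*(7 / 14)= 5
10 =10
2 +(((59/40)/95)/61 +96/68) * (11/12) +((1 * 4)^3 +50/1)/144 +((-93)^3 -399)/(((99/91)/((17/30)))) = -654110910607571/1560477600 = -419173.53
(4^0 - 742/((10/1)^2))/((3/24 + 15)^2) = -0.03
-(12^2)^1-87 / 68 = -9879 / 68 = -145.28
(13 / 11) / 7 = 13 / 77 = 0.17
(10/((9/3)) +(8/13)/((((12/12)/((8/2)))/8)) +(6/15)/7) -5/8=245239/10920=22.46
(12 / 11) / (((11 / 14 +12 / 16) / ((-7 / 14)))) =-168 / 473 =-0.36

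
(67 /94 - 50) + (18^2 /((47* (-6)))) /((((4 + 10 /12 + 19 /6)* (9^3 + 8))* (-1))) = -6829015 /138556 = -49.29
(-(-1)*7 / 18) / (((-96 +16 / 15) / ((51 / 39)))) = -595 / 111072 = -0.01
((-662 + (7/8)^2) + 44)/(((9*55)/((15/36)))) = -39503/76032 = -0.52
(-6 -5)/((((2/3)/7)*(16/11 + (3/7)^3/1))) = -871563/11570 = -75.33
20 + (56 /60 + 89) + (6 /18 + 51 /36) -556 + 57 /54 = -79787 /180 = -443.26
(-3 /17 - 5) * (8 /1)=-704 /17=-41.41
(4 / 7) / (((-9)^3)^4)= 4 / 1977006755367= 0.00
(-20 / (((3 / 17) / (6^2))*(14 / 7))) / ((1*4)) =-510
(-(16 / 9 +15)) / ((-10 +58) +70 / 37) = -5587 / 16614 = -0.34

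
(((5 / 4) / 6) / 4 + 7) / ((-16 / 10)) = -3385 / 768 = -4.41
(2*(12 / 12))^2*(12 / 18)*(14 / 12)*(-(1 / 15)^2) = -28 / 2025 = -0.01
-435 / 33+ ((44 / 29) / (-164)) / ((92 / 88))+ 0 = -3967977 / 300817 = -13.19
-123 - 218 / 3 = -587 / 3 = -195.67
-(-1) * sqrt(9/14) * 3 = 9 * sqrt(14)/14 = 2.41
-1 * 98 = -98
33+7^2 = 82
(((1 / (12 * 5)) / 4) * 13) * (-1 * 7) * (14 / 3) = -637 / 360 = -1.77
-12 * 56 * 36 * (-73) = 1766016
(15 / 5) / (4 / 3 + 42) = 9 / 130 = 0.07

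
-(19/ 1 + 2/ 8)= -77/ 4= -19.25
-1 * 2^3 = -8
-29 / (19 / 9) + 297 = 5382 / 19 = 283.26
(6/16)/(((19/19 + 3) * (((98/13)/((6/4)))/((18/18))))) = 117/6272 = 0.02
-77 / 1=-77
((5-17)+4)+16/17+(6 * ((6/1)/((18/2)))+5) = 33/17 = 1.94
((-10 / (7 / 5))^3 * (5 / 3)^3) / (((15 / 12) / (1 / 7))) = -12500000 / 64827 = -192.82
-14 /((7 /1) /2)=-4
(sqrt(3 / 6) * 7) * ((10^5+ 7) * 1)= 700049 * sqrt(2) / 2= 495009.40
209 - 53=156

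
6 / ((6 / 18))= 18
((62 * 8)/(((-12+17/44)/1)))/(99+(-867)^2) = -5456/96040917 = -0.00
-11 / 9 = -1.22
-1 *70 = -70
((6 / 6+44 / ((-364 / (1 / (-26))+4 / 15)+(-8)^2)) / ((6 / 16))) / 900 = 71792 / 24118425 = 0.00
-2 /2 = -1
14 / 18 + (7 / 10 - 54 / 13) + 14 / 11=-18061 / 12870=-1.40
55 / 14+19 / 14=37 / 7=5.29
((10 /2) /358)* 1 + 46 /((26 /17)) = 140043 /4654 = 30.09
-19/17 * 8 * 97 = -14744/17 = -867.29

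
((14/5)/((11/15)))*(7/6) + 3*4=16.45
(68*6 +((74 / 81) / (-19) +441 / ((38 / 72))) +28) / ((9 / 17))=1750898 / 729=2401.78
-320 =-320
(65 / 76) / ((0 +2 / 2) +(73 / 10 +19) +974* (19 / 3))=975 / 7063402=0.00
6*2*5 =60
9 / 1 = 9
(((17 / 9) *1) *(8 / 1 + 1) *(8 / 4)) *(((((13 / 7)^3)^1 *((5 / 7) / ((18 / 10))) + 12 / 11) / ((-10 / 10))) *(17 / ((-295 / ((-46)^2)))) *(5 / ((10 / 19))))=10032770983748 / 70121205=143077.56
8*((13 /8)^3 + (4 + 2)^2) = 20629 /64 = 322.33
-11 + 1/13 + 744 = 9530/13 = 733.08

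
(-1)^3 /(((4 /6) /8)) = -12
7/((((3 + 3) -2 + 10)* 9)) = 1/18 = 0.06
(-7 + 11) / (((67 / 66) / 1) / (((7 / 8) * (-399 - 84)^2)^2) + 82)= 176006431822914 / 3608131852370809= 0.05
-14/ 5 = -2.80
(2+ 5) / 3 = 7 / 3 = 2.33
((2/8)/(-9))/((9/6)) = -1/54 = -0.02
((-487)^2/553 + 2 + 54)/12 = 89379/2212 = 40.41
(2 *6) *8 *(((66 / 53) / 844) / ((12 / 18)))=2376 / 11183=0.21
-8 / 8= -1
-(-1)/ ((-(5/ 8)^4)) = -4096/ 625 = -6.55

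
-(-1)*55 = 55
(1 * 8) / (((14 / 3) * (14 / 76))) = 456 / 49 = 9.31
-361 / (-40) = 361 / 40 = 9.02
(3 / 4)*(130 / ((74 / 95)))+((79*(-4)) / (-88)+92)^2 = 9262.79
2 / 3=0.67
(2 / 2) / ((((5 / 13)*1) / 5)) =13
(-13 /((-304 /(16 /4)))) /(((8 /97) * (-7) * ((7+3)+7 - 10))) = -0.04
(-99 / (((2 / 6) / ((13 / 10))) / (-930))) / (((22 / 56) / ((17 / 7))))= 2219724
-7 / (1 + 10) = -7 / 11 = -0.64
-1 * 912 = -912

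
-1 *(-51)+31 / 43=2224 / 43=51.72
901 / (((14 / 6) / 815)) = 2202945 / 7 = 314706.43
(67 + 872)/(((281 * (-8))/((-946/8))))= 444147/8992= 49.39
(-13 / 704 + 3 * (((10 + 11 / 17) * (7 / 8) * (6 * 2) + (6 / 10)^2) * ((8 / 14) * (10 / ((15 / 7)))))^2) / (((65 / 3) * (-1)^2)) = 102367220010729 / 8265400000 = 12385.03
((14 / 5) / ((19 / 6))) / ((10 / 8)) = 336 / 475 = 0.71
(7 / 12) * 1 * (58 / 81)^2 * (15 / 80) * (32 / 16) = 5887 / 52488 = 0.11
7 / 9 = 0.78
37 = 37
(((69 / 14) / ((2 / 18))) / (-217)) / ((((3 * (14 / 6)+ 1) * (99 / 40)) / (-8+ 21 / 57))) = 50025 / 634942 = 0.08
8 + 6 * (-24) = -136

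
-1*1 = -1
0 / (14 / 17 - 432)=0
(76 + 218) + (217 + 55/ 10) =1033/ 2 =516.50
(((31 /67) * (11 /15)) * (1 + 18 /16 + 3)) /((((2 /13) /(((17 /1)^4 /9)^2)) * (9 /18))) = 1267864842174073 /651240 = 1946847310.01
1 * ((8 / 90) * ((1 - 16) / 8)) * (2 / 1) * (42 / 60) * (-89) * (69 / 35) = 2047 / 50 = 40.94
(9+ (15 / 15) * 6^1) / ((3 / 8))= 40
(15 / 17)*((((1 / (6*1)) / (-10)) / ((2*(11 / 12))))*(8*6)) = -72 / 187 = -0.39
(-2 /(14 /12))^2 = 2.94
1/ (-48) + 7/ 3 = 37/ 16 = 2.31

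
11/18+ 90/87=859/522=1.65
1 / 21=0.05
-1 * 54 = -54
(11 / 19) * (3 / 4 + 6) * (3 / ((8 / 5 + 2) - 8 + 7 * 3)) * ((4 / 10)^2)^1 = 891 / 7885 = 0.11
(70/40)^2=49/16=3.06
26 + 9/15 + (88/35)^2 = 32.92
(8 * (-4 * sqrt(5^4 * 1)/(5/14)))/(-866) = 1120/433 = 2.59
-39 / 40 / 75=-13 / 1000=-0.01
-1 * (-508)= 508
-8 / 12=-2 / 3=-0.67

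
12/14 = 6/7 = 0.86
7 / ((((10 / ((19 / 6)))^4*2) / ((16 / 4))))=912247 / 6480000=0.14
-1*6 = -6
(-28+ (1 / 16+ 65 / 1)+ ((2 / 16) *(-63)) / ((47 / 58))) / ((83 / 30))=9.88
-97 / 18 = -5.39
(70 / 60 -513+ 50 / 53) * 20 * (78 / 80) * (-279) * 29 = 17088345729 / 212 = 80605404.38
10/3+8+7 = 55/3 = 18.33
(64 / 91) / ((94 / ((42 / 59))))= 192 / 36049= 0.01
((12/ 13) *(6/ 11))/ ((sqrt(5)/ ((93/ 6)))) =1116 *sqrt(5)/ 715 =3.49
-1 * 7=-7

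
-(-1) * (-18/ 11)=-18/ 11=-1.64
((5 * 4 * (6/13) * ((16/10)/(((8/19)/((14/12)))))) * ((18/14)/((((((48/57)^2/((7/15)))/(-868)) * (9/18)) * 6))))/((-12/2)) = 10418821/6240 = 1669.68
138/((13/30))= 4140/13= 318.46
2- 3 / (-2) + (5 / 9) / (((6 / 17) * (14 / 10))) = 874 / 189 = 4.62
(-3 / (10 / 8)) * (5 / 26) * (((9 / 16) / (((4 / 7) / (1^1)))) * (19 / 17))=-3591 / 7072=-0.51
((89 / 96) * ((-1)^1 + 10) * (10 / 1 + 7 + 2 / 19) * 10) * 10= 2169375 / 152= 14272.20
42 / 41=1.02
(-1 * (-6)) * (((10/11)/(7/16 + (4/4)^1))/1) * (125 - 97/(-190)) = 2289312/4807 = 476.25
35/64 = 0.55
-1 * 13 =-13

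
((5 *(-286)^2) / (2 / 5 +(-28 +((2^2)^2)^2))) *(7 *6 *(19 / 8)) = 203978775 / 1142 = 178615.39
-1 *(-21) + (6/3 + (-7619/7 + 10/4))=-14881/14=-1062.93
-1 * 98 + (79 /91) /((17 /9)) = -150895 /1547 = -97.54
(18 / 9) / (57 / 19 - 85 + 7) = -2 / 75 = -0.03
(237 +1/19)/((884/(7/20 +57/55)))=34343/92378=0.37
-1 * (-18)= 18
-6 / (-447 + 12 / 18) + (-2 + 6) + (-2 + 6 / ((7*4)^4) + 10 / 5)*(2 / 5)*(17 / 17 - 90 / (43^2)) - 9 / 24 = 6921108056903 / 1902215107520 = 3.64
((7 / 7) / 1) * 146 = 146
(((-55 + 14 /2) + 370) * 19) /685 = 6118 /685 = 8.93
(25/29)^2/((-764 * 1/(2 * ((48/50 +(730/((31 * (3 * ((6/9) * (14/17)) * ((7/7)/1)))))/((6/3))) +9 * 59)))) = -292466425/278855416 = -1.05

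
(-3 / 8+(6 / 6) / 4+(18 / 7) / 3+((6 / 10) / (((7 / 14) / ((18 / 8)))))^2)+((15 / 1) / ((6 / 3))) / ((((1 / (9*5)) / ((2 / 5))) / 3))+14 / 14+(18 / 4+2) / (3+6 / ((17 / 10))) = 64493741 / 155400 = 415.02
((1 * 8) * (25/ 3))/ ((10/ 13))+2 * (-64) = -124/ 3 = -41.33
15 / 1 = 15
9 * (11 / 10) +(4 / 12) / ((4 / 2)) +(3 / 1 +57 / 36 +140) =3093 / 20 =154.65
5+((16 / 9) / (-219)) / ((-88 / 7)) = 108419 / 21681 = 5.00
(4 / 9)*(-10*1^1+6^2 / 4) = -4 / 9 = -0.44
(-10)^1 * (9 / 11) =-90 / 11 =-8.18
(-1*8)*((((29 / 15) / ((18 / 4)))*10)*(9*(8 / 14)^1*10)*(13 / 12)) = -120640 / 63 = -1914.92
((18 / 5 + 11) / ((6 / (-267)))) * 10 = -6497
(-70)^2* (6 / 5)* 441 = 2593080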